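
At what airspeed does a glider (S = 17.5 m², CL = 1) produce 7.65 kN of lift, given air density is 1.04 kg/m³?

L = ½ρv²S·CL ⇒ v = √(2L/(ρ·S·CL))
v = √(2 × 7650 / (1.04 × 17.5 × 1)) = √840.7 = 29 m/s

v = 29 m/s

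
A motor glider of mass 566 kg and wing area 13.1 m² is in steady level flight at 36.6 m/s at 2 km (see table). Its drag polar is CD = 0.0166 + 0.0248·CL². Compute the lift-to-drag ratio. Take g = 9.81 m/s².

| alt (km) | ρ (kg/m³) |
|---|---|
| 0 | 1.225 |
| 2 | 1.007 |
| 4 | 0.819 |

L/D = 23.8

At 2 km, from the table: ρ = 1.007 kg/m³.
Level flight ⇒ L = W = m·g = 566 × 9.81 = 5552.5 N.
q = ½ρv² = ½ × 1.007 × 36.6² = 674.5 Pa.
CL = W/(q·S) = 5552.5 / (674.5 × 13.1) = 0.6284.
CD = 0.0166 + 0.0248 × 0.6284² = 0.02639.
L/D = CL/CD = 0.6284 / 0.02639 = 23.8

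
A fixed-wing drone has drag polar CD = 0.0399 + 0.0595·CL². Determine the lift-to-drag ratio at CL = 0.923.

CD = 0.0399 + 0.0595 × 0.923² = 0.09059
L/D = CL/CD = 0.923 / 0.09059 = 10.2

L/D = 10.2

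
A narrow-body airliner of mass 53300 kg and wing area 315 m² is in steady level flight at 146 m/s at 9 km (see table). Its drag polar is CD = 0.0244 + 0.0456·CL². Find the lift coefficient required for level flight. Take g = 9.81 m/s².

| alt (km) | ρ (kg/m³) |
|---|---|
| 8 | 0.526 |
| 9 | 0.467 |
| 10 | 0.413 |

At 9 km, from the table: ρ = 0.467 kg/m³.
Weight W = mg = 53300 × 9.81 = 5.2287×10^5 N; in level flight L = W.
Dynamic pressure q = 0.5 × 0.467 × 146² = 4977 Pa.
Required CL = L/(qS) = 5.2287×10^5/(4977·315) = 0.3335.

CL = 0.333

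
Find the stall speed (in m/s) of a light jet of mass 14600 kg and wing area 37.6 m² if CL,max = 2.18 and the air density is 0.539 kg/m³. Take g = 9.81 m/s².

At stall, lift equals weight: L = W = m·g = 14600 × 9.81 = 1.432×10^5 N.
V_stall = √(2W/(ρ·S·CL,max)) = √(2 × 1.432×10^5 / (0.539 × 37.6 × 2.18))
V_stall = √6484 = 80.5 m/s

V_stall = 80.5 m/s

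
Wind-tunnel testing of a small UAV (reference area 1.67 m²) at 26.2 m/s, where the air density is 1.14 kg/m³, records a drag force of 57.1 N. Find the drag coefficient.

CD = 0.0874

From D = ½ρv²S·CD, rearranging gives CD = 2D/(ρv²S).
CD = 2 × 57.1 / (1.14 × 26.2² × 1.67) = 0.0874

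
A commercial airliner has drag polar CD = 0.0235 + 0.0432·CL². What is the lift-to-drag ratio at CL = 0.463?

CD = 0.0235 + 0.0432 × 0.463² = 0.03276
L/D = CL/CD = 0.463 / 0.03276 = 14.1

L/D = 14.1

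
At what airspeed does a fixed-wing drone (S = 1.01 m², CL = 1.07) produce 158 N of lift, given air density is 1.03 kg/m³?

v = 16.8 m/s

L = ½ρv²S·CL ⇒ v = √(2L/(ρ·S·CL))
v = √(2 × 158 / (1.03 × 1.01 × 1.07)) = √283.9 = 16.8 m/s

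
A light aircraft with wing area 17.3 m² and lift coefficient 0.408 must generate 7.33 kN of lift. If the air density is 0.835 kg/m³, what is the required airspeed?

v = 49.9 m/s

L = ½ρv²S·CL ⇒ v = √(2L/(ρ·S·CL))
v = √(2 × 7330 / (0.835 × 17.3 × 0.408)) = √2487 = 49.9 m/s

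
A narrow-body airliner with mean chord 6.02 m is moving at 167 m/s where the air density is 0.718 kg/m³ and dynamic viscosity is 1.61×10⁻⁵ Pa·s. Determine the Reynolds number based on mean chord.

Re = ρ·v·c/μ = 0.718 × 167 × 6.02 / (1.61×10⁻⁵) = 4.48×10^7

Re = 4.48×10^7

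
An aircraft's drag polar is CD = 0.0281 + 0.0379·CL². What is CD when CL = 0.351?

CD = 0.0281 + 0.0379 × 0.351² = 0.0281 + 0.004669 = 0.0328

CD = 0.0328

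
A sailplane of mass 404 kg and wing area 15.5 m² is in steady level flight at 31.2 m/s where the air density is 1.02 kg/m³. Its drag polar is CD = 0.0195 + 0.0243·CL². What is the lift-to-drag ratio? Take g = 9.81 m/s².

L/D = 19.9

Weight W = mg = 404 × 9.81 = 3963.2 N; in level flight L = W.
Dynamic pressure q = 0.5 × 1.02 × 31.2² = 496.5 Pa.
CL = W/(q·S) = 3963.2 / (496.5 × 15.5) = 0.515.
CD = 0.0195 + 0.0243 × 0.515² = 0.02595.
L/D = CL/CD = 0.515 / 0.02595 = 19.9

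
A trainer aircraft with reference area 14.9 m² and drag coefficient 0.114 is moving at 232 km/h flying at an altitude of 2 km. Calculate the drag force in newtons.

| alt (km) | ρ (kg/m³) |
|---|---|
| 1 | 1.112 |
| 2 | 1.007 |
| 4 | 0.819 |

D = 3550 N

At 2 km, from the table: ρ = 1.007 kg/m³.
Convert speed: v = 232 km/h ÷ 3.6 = 64.44 m/s.
Dynamic pressure q = ½ρv² = ½ × 1.007 × 64.44² = 2091 Pa.
D = q·S·CD = 2091 × 14.9 × 0.114 = 3550 N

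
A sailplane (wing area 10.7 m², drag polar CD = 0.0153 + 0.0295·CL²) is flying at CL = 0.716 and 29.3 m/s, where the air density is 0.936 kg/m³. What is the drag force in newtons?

CD = 0.0153 + 0.0295 × 0.716² = 0.03042
D = ½ρv²S·CD = ½ × 0.936 × 29.3² × 10.7 × 0.03042 = 131 N

D = 131 N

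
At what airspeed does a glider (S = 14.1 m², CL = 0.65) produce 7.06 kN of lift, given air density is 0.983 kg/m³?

v = 39.6 m/s

L = ½ρv²S·CL ⇒ v = √(2L/(ρ·S·CL))
v = √(2 × 7060 / (0.983 × 14.1 × 0.65)) = √1567 = 39.6 m/s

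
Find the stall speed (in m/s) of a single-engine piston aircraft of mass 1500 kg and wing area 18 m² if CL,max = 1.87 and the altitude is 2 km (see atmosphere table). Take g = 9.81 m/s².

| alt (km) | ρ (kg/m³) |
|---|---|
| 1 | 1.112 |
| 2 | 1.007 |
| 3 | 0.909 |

At 2 km, from the table: ρ = 1.007 kg/m³.
Weight W = mg = 1500 × 9.81 = 14720 N.
V_stall = √(2W/(ρ·S·CL,max)) = √(2 × 14720 / (1.007 × 18 × 1.87))
V_stall = √868.3 = 29.5 m/s

V_stall = 29.5 m/s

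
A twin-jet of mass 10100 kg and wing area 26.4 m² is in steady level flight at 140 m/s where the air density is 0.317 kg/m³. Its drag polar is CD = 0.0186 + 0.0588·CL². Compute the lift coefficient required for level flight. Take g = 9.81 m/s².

Weight W = mg = 10100 × 9.81 = 99081 N; in level flight L = W.
Dynamic pressure q = 0.5 × 0.317 × 140² = 3107 Pa.
Required CL = L/(qS) = 99081/(3107·26.4) = 1.208.

CL = 1.21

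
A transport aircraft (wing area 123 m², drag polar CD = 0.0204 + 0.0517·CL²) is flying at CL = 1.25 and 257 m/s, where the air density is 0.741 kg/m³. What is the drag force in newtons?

D = 3.05×10^5 N

CD = 0.0204 + 0.0517 × 1.25² = 0.1012
D = ½ρv²S·CD = ½ × 0.741 × 257² × 123 × 0.1012 = 3.05×10^5 N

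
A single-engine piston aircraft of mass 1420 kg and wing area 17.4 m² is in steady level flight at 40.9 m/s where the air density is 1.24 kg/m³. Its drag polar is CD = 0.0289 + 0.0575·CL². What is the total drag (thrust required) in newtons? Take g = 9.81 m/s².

In steady level flight, lift balances weight: W = mg = 1420 × 9.81 = 13930 N.
q = ½ρv² = ½ × 1.24 × 40.9² = 1037 Pa.
CL = 2W/(ρv²S) = 2×13930/(1.24×40.9²×17.4) = 0.7719.
CD = 0.0289 + 0.0575 × 0.7719² = 0.06316.
D = q·S·CD = 1037 × 17.4 × 0.06316 = 1140 N

D = 1140 N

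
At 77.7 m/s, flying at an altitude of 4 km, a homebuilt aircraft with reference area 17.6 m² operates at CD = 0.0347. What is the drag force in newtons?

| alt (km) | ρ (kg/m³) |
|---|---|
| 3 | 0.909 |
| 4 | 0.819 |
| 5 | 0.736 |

D = 1510 N

At 4 km, from the table: ρ = 0.819 kg/m³.
D = ½ρv²S·CD = ½ × 0.819 × 77.7² × 17.6 × 0.0347 = 1510 N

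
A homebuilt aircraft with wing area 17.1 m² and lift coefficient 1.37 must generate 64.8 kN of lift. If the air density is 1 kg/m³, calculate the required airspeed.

v = 74.4 m/s

L = ½ρv²S·CL ⇒ v = √(2L/(ρ·S·CL))
v = √(2 × 64800 / (1 × 17.1 × 1.37)) = √5532 = 74.4 m/s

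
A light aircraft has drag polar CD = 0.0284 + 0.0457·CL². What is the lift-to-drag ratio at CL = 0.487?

L/D = 12.4

CD = 0.0284 + 0.0457 × 0.487² = 0.03924
L/D = CL/CD = 0.487 / 0.03924 = 12.4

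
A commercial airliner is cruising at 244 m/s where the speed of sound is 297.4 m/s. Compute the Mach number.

M = v/a = 244 / 297.4 = 0.82

M = 0.82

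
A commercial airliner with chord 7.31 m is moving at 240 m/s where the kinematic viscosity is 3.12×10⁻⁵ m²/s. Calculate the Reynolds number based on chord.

Re = 5.62×10^7

Re = v·c/ν = 240 × 7.31 / (3.12×10⁻⁵) = 5.62×10^7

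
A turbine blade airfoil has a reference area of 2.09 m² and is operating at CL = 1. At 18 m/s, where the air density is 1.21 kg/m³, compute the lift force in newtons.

Dynamic pressure q = ½ρv² = ½ × 1.21 × 18² = 196 Pa.
L = q·S·CL = 196 × 2.09 × 1 = 410 N

L = 410 N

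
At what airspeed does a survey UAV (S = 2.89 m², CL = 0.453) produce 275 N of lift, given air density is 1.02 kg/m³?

L = ½ρv²S·CL ⇒ v = √(2L/(ρ·S·CL))
v = √(2 × 275 / (1.02 × 2.89 × 0.453)) = √411.9 = 20.3 m/s

v = 20.3 m/s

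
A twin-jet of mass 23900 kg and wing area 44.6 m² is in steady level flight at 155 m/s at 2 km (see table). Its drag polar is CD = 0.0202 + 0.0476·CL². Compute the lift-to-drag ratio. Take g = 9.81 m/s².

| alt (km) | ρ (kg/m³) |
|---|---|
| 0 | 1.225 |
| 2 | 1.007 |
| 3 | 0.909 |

L/D = 14.9

At 2 km, from the table: ρ = 1.007 kg/m³.
In steady level flight, lift balances weight: W = mg = 23900 × 9.81 = 2.3446×10^5 N.
Dynamic pressure q = 0.5 × 1.007 × 155² = 12100 Pa.
CL = W/(q·S) = 2.3446×10^5 / (12100 × 44.6) = 0.4346.
CD = 0.0202 + 0.0476 × 0.4346² = 0.02919.
L/D = CL/CD = 0.4346 / 0.02919 = 14.9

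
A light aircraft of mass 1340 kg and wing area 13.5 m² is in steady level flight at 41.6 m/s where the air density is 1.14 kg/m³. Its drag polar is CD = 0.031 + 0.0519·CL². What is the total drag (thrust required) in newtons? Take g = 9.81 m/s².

D = 1090 N

Weight W = mg = 1340 × 9.81 = 13145 N; in level flight L = W.
Dynamic pressure q = 0.5 × 1.14 × 41.6² = 986.4 Pa.
Required CL = L/(qS) = 13145/(986.4·13.5) = 0.9871.
CD = 0.031 + 0.0519 × 0.9871² = 0.08157.
D = q·S·CD = 986.4 × 13.5 × 0.08157 = 1086 N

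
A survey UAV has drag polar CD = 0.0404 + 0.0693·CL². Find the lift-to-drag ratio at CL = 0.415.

L/D = 7.93

CD = 0.0404 + 0.0693 × 0.415² = 0.05234
L/D = CL/CD = 0.415 / 0.05234 = 7.93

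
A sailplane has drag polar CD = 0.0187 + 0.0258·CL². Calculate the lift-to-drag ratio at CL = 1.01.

L/D = 22.4

CD = 0.0187 + 0.0258 × 1.01² = 0.04502
L/D = CL/CD = 1.01 / 0.04502 = 22.4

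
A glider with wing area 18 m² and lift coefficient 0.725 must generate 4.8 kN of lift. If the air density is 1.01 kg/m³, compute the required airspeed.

v = 27 m/s

L = ½ρv²S·CL ⇒ v = √(2L/(ρ·S·CL))
v = √(2 × 4800 / (1.01 × 18 × 0.725)) = √728.3 = 27 m/s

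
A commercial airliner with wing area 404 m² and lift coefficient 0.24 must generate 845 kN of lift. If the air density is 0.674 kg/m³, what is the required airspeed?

v = 161 m/s

L = ½ρv²S·CL ⇒ v = √(2L/(ρ·S·CL))
v = √(2 × 8.45×10^5 / (0.674 × 404 × 0.24)) = √25860 = 161 m/s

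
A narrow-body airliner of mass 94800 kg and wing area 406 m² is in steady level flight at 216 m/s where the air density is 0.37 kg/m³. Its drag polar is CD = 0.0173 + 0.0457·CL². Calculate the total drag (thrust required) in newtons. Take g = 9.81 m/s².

D = 71900 N

In steady level flight, lift balances weight: W = mg = 94800 × 9.81 = 9.2999×10^5 N.
q = ½ρv² = ½ × 0.37 × 216² = 8631 Pa.
CL = W/(q·S) = 9.2999×10^5 / (8631 × 406) = 0.2654.
CD = 0.0173 + 0.0457 × 0.2654² = 0.02052.
D = q·S·CD = 8631 × 406 × 0.02052 = 71900 N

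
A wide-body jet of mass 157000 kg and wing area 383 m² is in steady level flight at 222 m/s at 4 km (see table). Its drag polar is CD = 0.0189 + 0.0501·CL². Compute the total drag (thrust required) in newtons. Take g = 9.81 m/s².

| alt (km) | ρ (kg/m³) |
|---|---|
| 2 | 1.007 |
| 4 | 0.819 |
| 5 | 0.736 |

D = 1.61×10^5 N

At 4 km, from the table: ρ = 0.819 kg/m³.
Level flight ⇒ L = W = m·g = 157000 × 9.81 = 1.5402×10^6 N.
q = ½ρv² = ½ × 0.819 × 222² = 20180 Pa.
Required CL = L/(qS) = 1.5402×10^6/(20180·383) = 0.1993.
CD = 0.0189 + 0.0501 × 0.1993² = 0.02089.
D = q·S·CD = 20180 × 383 × 0.02089 = 1.615×10^5 N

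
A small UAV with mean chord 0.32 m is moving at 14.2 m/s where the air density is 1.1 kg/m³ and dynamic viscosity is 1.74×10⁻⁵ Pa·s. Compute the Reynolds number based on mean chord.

Re = ρ·v·c/μ = 1.1 × 14.2 × 0.32 / (1.74×10⁻⁵) = 2.87×10^5

Re = 2.87×10^5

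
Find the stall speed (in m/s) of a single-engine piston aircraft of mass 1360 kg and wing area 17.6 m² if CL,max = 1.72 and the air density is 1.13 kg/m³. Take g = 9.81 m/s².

Weight W = mg = 1360 × 9.81 = 13340 N.
From L = ½ρV²S·CL,max = W: V_stall = √(2W/(ρSCL,max)) = √(2·13340/(1.13·17.6·1.72))
V_stall = √780 = 27.9 m/s

V_stall = 27.9 m/s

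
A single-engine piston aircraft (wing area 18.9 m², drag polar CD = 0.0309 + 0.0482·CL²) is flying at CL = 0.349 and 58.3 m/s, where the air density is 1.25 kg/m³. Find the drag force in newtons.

D = 1480 N

CD = 0.0309 + 0.0482 × 0.349² = 0.03677
D = ½ρv²S·CD = ½ × 1.25 × 58.3² × 18.9 × 0.03677 = 1480 N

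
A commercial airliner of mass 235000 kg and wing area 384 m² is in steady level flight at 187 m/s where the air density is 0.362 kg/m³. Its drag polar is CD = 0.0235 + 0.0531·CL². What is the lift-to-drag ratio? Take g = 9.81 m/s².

Level flight ⇒ L = W = m·g = 235000 × 9.81 = 2.3054×10^6 N.
q = ½ρv² = ½ × 0.362 × 187² = 6329 Pa.
Required CL = L/(qS) = 2.3054×10^6/(6329·384) = 0.9485.
CD = 0.0235 + 0.0531 × 0.9485² = 0.07127.
L/D = CL/CD = 0.9485 / 0.07127 = 13.3

L/D = 13.3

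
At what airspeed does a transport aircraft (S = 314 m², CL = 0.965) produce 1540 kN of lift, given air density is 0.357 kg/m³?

L = ½ρv²S·CL ⇒ v = √(2L/(ρ·S·CL))
v = √(2 × 1.54×10^6 / (0.357 × 314 × 0.965)) = √28470 = 169 m/s

v = 169 m/s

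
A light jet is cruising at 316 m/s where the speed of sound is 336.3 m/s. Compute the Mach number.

M = v/a = 316 / 336.3 = 0.94

M = 0.94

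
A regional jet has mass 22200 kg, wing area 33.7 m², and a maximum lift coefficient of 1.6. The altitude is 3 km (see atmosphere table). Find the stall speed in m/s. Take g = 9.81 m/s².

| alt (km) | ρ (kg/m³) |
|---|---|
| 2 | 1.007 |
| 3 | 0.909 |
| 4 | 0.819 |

At 3 km, from the table: ρ = 0.909 kg/m³.
At stall, lift equals weight: L = W = m·g = 22200 × 9.81 = 2.178×10^5 N.
From L = ½ρV²S·CL,max = W: V_stall = √(2W/(ρSCL,max)) = √(2·2.178×10^5/(0.909·33.7·1.6))
V_stall = √8887 = 94.3 m/s

V_stall = 94.3 m/s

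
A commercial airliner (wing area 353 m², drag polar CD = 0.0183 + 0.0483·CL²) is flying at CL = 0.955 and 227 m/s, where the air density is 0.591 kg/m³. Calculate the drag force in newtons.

D = 3.35×10^5 N

CD = 0.0183 + 0.0483 × 0.955² = 0.06235
D = ½ρv²S·CD = ½ × 0.591 × 227² × 353 × 0.06235 = 3.35×10^5 N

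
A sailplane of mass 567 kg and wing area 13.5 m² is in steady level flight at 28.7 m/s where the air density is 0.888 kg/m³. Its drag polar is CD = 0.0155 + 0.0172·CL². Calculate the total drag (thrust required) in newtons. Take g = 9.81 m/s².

Weight W = mg = 567 × 9.81 = 5562.3 N; in level flight L = W.
Dynamic pressure q = 0.5 × 0.888 × 28.7² = 365.7 Pa.
CL = W/(q·S) = 5562.3 / (365.7 × 13.5) = 1.127.
CD = 0.0155 + 0.0172 × 1.127² = 0.03733.
D = q·S·CD = 365.7 × 13.5 × 0.03733 = 184.3 N

D = 184 N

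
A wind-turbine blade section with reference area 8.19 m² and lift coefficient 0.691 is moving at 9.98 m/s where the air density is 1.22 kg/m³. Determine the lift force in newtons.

Dynamic pressure q = ½ρv² = ½ × 1.22 × 9.98² = 60.76 Pa.
L = q·S·CL = 60.76 × 8.19 × 0.691 = 344 N

L = 344 N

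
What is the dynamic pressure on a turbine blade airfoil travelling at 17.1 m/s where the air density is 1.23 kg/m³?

q = 180 Pa

q = ½ρv² = ½ × 1.23 × 17.1² = 180 Pa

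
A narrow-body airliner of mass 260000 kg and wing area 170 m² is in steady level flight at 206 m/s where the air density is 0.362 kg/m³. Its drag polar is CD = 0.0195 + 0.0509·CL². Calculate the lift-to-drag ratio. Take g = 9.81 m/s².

In steady level flight, lift balances weight: W = mg = 260000 × 9.81 = 2.5506×10^6 N.
q = ½ρv² = ½ × 0.362 × 206² = 7681 Pa.
CL = W/(q·S) = 2.5506×10^6 / (7681 × 170) = 1.953.
CD = 0.0195 + 0.0509 × 1.953² = 0.2137.
L/D = CL/CD = 1.953 / 0.2137 = 9.14

L/D = 9.14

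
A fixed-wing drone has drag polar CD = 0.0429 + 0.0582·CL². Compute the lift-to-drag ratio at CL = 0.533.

L/D = 8.97

CD = 0.0429 + 0.0582 × 0.533² = 0.05943
L/D = CL/CD = 0.533 / 0.05943 = 8.97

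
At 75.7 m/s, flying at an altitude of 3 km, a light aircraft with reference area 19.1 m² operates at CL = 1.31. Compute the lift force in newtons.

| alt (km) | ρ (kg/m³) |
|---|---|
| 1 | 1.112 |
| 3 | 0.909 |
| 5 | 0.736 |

At 3 km, from the table: ρ = 0.909 kg/m³.
L = ½ρv²S·CL = ½ × 0.909 × 75.7² × 19.1 × 1.31 = 65200 N ≈ 65.2 kN

L = 65200 N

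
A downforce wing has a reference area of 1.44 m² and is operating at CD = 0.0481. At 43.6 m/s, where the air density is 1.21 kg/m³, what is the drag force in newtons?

D = 79.7 N

D = ½ρv²S·CD = ½ × 1.21 × 43.6² × 1.44 × 0.0481 = 79.7 N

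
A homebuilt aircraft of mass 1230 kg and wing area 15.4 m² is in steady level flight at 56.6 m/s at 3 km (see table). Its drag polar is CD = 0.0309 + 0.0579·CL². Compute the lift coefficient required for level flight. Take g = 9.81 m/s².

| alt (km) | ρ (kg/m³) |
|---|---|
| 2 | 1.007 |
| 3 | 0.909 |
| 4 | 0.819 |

At 3 km, from the table: ρ = 0.909 kg/m³.
Weight W = mg = 1230 × 9.81 = 12066 N; in level flight L = W.
Dynamic pressure q = 0.5 × 0.909 × 56.6² = 1456 Pa.
Required CL = L/(qS) = 12066/(1456·15.4) = 0.5381.

CL = 0.538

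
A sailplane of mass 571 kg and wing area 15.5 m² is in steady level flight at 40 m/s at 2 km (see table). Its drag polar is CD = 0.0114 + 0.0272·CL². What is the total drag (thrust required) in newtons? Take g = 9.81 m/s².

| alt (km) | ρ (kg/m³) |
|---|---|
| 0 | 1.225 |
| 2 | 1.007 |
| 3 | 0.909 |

At 2 km, from the table: ρ = 1.007 kg/m³.
Level flight ⇒ L = W = m·g = 571 × 9.81 = 5601.5 N.
Dynamic pressure q = 0.5 × 1.007 × 40² = 805.6 Pa.
Required CL = L/(qS) = 5601.5/(805.6·15.5) = 0.4486.
CD = 0.0114 + 0.0272 × 0.4486² = 0.01687.
D = q·S·CD = 805.6 × 15.5 × 0.01687 = 210.7 N

D = 211 N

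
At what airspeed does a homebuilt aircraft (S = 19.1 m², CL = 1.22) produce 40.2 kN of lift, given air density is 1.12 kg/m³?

v = 55.5 m/s

L = ½ρv²S·CL ⇒ v = √(2L/(ρ·S·CL))
v = √(2 × 40200 / (1.12 × 19.1 × 1.22)) = √3081 = 55.5 m/s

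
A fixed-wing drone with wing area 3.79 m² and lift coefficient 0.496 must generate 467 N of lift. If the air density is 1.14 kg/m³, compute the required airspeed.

v = 20.9 m/s

L = ½ρv²S·CL ⇒ v = √(2L/(ρ·S·CL))
v = √(2 × 467 / (1.14 × 3.79 × 0.496)) = √435.8 = 20.9 m/s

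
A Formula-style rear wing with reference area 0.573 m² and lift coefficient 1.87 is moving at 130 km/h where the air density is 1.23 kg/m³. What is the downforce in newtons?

Convert speed: v = 130 km/h ÷ 3.6 = 36.11 m/s.
L = ½ρv²S·CL = ½ × 1.23 × 36.11² × 0.573 × 1.87 = 859 N

L = 859 N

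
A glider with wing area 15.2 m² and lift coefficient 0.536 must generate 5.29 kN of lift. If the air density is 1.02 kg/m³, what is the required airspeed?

L = ½ρv²S·CL ⇒ v = √(2L/(ρ·S·CL))
v = √(2 × 5290 / (1.02 × 15.2 × 0.536)) = √1273 = 35.7 m/s

v = 35.7 m/s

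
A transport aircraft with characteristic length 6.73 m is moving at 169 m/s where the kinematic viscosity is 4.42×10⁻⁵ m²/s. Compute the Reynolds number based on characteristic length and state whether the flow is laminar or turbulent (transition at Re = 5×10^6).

Re = v·c/ν = 169 × 6.73 / (4.42×10⁻⁵) = 2.57×10^7
Since 2.57×10^7 > 5×10^6, the flow is turbulent.

Re = 2.57×10^7 (turbulent)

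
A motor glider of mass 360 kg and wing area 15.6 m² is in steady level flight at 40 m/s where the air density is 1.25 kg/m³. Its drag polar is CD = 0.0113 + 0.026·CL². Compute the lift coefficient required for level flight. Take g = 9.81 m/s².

Level flight ⇒ L = W = m·g = 360 × 9.81 = 3531.6 N.
Dynamic pressure q = 0.5 × 1.25 × 40² = 1000 Pa.
CL = 2W/(ρv²S) = 2×3531.6/(1.25×40²×15.6) = 0.2264.

CL = 0.226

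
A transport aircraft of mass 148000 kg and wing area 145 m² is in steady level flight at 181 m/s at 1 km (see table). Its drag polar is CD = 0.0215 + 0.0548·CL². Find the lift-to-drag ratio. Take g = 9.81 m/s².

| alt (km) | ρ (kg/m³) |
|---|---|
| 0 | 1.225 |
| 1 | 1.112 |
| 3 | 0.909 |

L/D = 14.4

At 1 km, from the table: ρ = 1.112 kg/m³.
Weight W = mg = 148000 × 9.81 = 1.4519×10^6 N; in level flight L = W.
q = ½ρv² = ½ × 1.112 × 181² = 18220 Pa.
CL = W/(q·S) = 1.4519×10^6 / (18220 × 145) = 0.5497.
CD = 0.0215 + 0.0548 × 0.5497² = 0.03806.
L/D = CL/CD = 0.5497 / 0.03806 = 14.4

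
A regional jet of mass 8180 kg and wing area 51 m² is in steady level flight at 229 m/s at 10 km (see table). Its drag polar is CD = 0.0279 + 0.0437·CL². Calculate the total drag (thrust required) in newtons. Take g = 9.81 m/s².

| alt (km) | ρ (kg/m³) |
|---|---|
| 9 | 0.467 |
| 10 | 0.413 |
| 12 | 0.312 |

D = 15900 N

At 10 km, from the table: ρ = 0.413 kg/m³.
Level flight ⇒ L = W = m·g = 8180 × 9.81 = 80246 N.
q = ½ρv² = ½ × 0.413 × 229² = 10830 Pa.
Required CL = L/(qS) = 80246/(10830·51) = 0.1453.
CD = 0.0279 + 0.0437 × 0.1453² = 0.02882.
D = q·S·CD = 10830 × 51 × 0.02882 = 15920 N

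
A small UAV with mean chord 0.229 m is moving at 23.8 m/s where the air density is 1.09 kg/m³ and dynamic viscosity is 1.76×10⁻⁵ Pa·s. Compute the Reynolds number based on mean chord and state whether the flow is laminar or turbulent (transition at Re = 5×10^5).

Re = ρ·v·c/μ = 1.09 × 23.8 × 0.229 / (1.76×10⁻⁵) = 3.38×10^5
Since 3.38×10^5 < 5×10^5, the flow is laminar.

Re = 3.38×10^5 (laminar)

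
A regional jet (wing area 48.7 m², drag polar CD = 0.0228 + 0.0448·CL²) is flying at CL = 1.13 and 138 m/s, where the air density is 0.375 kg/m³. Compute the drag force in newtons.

CD = 0.0228 + 0.0448 × 1.13² = 0.08001
D = ½ρv²S·CD = ½ × 0.375 × 138² × 48.7 × 0.08001 = 13900 N

D = 13900 N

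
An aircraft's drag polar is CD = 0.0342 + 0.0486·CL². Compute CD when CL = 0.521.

CD = 0.0474

CD = 0.0342 + 0.0486 × 0.521² = 0.0342 + 0.01319 = 0.0474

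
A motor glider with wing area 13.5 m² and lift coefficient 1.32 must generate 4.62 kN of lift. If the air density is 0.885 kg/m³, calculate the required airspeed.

v = 24.2 m/s

L = ½ρv²S·CL ⇒ v = √(2L/(ρ·S·CL))
v = √(2 × 4620 / (0.885 × 13.5 × 1.32)) = √585.9 = 24.2 m/s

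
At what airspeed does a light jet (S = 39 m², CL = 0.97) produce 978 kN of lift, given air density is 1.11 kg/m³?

v = 216 m/s

L = ½ρv²S·CL ⇒ v = √(2L/(ρ·S·CL))
v = √(2 × 9.78×10^5 / (1.11 × 39 × 0.97)) = √46580 = 216 m/s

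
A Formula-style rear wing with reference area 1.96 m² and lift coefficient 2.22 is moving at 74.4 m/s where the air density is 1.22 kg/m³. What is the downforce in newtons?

L = 14700 N

L = ½ρv²S·CL = ½ × 1.22 × 74.4² × 1.96 × 2.22 = 14700 N ≈ 14.7 kN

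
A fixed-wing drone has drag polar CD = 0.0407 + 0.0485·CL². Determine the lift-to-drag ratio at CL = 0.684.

L/D = 10.8

CD = 0.0407 + 0.0485 × 0.684² = 0.06339
L/D = CL/CD = 0.684 / 0.06339 = 10.8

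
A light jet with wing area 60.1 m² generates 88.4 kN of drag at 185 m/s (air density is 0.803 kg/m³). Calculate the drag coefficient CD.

CD = 0.107

From D = ½ρv²S·CD, rearranging gives CD = 2D/(ρv²S).
CD = 2 × 88400 / (0.803 × 185² × 60.1) = 0.107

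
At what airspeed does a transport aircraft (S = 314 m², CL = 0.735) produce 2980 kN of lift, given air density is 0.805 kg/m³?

v = 179 m/s

L = ½ρv²S·CL ⇒ v = √(2L/(ρ·S·CL))
v = √(2 × 2.98×10^6 / (0.805 × 314 × 0.735)) = √32080 = 179 m/s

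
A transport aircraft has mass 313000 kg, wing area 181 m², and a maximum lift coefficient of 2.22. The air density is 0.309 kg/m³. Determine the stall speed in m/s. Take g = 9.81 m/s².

V_stall = 222 m/s

At stall, lift equals weight: L = W = m·g = 313000 × 9.81 = 3.071×10^6 N.
V_stall = √(2W/(ρ·S·CL,max)) = √(2 × 3.071×10^6 / (0.309 × 181 × 2.22))
V_stall = √49460 = 222 m/s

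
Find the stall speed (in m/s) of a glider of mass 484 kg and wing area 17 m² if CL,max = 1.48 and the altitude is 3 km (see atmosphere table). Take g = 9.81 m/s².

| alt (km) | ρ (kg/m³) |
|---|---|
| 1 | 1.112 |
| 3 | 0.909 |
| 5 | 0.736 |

At 3 km, from the table: ρ = 0.909 kg/m³.
Weight W = mg = 484 × 9.81 = 4748 N.
From L = ½ρV²S·CL,max = W: V_stall = √(2W/(ρSCL,max)) = √(2·4748/(0.909·17·1.48))
V_stall = √415.2 = 20.4 m/s

V_stall = 20.4 m/s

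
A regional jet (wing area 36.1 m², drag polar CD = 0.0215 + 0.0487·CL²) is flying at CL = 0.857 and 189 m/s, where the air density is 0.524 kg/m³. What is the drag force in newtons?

D = 19300 N

CD = 0.0215 + 0.0487 × 0.857² = 0.05727
D = ½ρv²S·CD = ½ × 0.524 × 189² × 36.1 × 0.05727 = 19300 N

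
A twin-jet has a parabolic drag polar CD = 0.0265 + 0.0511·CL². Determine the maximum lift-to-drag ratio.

For CD = CD0 + K·CL², (L/D)max occurs at CL* = √(CD0/K) and equals 1/(2√(K·CD0)).
(L/D)max = 1/(2√(0.0511 × 0.0265)) = 1/(2 × 0.0368) = 13.6

(L/D)max = 13.6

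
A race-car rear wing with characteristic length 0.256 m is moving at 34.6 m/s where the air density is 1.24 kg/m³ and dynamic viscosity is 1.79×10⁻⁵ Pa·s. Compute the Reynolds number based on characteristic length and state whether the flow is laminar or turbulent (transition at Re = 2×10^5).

Re = 6.14×10^5 (turbulent)

Re = ρ·v·c/μ = 1.24 × 34.6 × 0.256 / (1.79×10⁻⁵) = 6.14×10^5
Since 6.14×10^5 > 2×10^5, the flow is turbulent.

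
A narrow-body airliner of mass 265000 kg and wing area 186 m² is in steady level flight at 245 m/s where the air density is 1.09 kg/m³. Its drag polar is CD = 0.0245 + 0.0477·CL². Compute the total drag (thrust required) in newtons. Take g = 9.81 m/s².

D = 2.02×10^5 N

Weight W = mg = 265000 × 9.81 = 2.5996×10^6 N; in level flight L = W.
Dynamic pressure q = 0.5 × 1.09 × 245² = 32710 Pa.
CL = 2W/(ρv²S) = 2×2.5996×10^6/(1.09×245²×186) = 0.4272.
CD = 0.0245 + 0.0477 × 0.4272² = 0.03321.
D = q·S·CD = 32710 × 186 × 0.03321 = 2.021×10^5 N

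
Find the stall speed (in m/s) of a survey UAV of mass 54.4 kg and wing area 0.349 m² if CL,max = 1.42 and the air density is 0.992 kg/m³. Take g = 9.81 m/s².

Weight W = mg = 54.4 × 9.81 = 533.7 N.
From L = ½ρV²S·CL,max = W: V_stall = √(2W/(ρSCL,max)) = √(2·533.7/(0.992·0.349·1.42))
V_stall = √2171 = 46.6 m/s

V_stall = 46.6 m/s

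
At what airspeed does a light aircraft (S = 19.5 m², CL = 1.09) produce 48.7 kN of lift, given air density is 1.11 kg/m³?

v = 64.3 m/s

L = ½ρv²S·CL ⇒ v = √(2L/(ρ·S·CL))
v = √(2 × 48700 / (1.11 × 19.5 × 1.09)) = √4128 = 64.3 m/s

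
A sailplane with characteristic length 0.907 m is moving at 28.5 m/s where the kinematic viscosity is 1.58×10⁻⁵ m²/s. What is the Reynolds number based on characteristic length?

Re = 1.64×10^6

Re = v·c/ν = 28.5 × 0.907 / (1.58×10⁻⁵) = 1.64×10^6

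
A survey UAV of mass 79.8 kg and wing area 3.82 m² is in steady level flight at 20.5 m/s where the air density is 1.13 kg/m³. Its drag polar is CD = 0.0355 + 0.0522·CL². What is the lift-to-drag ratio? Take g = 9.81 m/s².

L/D = 11.6

Weight W = mg = 79.8 × 9.81 = 782.84 N; in level flight L = W.
Dynamic pressure q = 0.5 × 1.13 × 20.5² = 237.4 Pa.
Required CL = L/(qS) = 782.84/(237.4·3.82) = 0.8631.
CD = 0.0355 + 0.0522 × 0.8631² = 0.07438.
L/D = CL/CD = 0.8631 / 0.07438 = 11.6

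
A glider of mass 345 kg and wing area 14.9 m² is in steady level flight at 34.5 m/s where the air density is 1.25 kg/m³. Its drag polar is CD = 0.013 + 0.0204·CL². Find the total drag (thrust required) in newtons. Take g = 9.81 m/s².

Level flight ⇒ L = W = m·g = 345 × 9.81 = 3384.5 N.
q = ½ρv² = ½ × 1.25 × 34.5² = 743.9 Pa.
Required CL = L/(qS) = 3384.5/(743.9·14.9) = 0.3053.
CD = 0.013 + 0.0204 × 0.3053² = 0.0149.
D = q·S·CD = 743.9 × 14.9 × 0.0149 = 165.2 N

D = 165 N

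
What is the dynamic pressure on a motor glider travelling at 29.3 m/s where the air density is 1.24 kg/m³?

q = ½ρv² = ½ × 1.24 × 29.3² = 532 Pa

q = 532 Pa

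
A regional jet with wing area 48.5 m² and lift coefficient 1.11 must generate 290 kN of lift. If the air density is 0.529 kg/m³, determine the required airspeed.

L = ½ρv²S·CL ⇒ v = √(2L/(ρ·S·CL))
v = √(2 × 2.9×10^5 / (0.529 × 48.5 × 1.11)) = √20370 = 143 m/s

v = 143 m/s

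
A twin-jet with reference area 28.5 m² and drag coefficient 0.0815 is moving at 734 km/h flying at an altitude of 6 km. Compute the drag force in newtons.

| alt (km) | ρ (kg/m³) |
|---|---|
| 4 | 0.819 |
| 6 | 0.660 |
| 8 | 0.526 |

D = 31900 N

At 6 km, from the table: ρ = 0.660 kg/m³.
Convert speed: v = 734 km/h ÷ 3.6 = 203.9 m/s.
Dynamic pressure q = ½ρv² = ½ × 0.66 × 203.9² = 13720 Pa.
D = q·S·CD = 13720 × 28.5 × 0.0815 = 31900 N ≈ 31.9 kN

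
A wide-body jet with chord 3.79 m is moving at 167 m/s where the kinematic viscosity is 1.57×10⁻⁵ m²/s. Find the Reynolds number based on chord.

Re = 4.03×10^7

Re = v·c/ν = 167 × 3.79 / (1.57×10⁻⁵) = 4.03×10^7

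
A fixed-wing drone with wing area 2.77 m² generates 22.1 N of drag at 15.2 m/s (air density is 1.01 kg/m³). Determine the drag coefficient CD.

From D = ½ρv²S·CD, rearranging gives CD = 2D/(ρv²S).
CD = 2 × 22.1 / (1.01 × 15.2² × 2.77) = 0.0684

CD = 0.0684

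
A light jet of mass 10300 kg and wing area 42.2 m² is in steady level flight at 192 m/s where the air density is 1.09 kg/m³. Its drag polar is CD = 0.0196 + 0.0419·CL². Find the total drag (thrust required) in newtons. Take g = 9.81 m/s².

Level flight ⇒ L = W = m·g = 10300 × 9.81 = 1.0104×10^5 N.
q = ½ρv² = ½ × 1.09 × 192² = 20090 Pa.
CL = 2W/(ρv²S) = 2×1.0104×10^5/(1.09×192²×42.2) = 0.1192.
CD = 0.0196 + 0.0419 × 0.1192² = 0.0202.
D = q·S·CD = 20090 × 42.2 × 0.0202 = 17120 N

D = 17100 N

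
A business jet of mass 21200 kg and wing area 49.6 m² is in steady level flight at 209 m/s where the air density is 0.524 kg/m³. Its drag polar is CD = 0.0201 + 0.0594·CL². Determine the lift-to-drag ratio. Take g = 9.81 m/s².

L/D = 13.1

In steady level flight, lift balances weight: W = mg = 21200 × 9.81 = 2.0797×10^5 N.
q = ½ρv² = ½ × 0.524 × 209² = 11440 Pa.
Required CL = L/(qS) = 2.0797×10^5/(11440·49.6) = 0.3664.
CD = 0.0201 + 0.0594 × 0.3664² = 0.02807.
L/D = CL/CD = 0.3664 / 0.02807 = 13.1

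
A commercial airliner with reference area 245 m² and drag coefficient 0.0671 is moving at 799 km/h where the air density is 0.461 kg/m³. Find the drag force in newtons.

D = 1.87×10^5 N

Convert speed: v = 799 km/h ÷ 3.6 = 221.9 m/s.
D = ½ρv²S·CD = ½ × 0.461 × 221.9² × 245 × 0.0671 = 1.87×10^5 N ≈ 187 kN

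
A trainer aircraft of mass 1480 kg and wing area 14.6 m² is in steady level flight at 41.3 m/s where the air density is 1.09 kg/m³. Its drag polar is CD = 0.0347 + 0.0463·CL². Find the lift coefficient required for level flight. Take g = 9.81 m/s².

CL = 1.07

In steady level flight, lift balances weight: W = mg = 1480 × 9.81 = 14519 N.
Dynamic pressure q = 0.5 × 1.09 × 41.3² = 929.6 Pa.
CL = 2W/(ρv²S) = 2×14519/(1.09×41.3²×14.6) = 1.07.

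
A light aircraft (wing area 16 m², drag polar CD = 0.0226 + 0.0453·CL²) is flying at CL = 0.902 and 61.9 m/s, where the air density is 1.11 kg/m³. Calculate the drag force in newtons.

CD = 0.0226 + 0.0453 × 0.902² = 0.05946
D = ½ρv²S·CD = ½ × 1.11 × 61.9² × 16 × 0.05946 = 2020 N

D = 2020 N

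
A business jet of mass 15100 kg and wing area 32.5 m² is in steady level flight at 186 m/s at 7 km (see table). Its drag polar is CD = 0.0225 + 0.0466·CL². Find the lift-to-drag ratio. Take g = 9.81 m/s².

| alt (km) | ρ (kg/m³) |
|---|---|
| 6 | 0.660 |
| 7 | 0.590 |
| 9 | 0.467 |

At 7 km, from the table: ρ = 0.590 kg/m³.
Level flight ⇒ L = W = m·g = 15100 × 9.81 = 1.4813×10^5 N.
q = ½ρv² = ½ × 0.59 × 186² = 10210 Pa.
CL = W/(q·S) = 1.4813×10^5 / (10210 × 32.5) = 0.4466.
CD = 0.0225 + 0.0466 × 0.4466² = 0.03179.
L/D = CL/CD = 0.4466 / 0.03179 = 14

L/D = 14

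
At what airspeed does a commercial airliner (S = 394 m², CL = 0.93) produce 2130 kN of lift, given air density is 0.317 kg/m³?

L = ½ρv²S·CL ⇒ v = √(2L/(ρ·S·CL))
v = √(2 × 2.13×10^6 / (0.317 × 394 × 0.93)) = √36680 = 192 m/s

v = 192 m/s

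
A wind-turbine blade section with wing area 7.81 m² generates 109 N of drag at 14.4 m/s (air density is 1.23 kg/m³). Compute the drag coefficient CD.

From D = ½ρv²S·CD, rearranging gives CD = 2D/(ρv²S).
CD = 2 × 109 / (1.23 × 14.4² × 7.81) = 0.109

CD = 0.109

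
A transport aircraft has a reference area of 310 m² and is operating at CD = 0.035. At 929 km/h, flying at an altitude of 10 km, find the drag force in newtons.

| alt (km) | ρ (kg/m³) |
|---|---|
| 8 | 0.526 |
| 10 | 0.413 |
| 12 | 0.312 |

At 10 km, from the table: ρ = 0.413 kg/m³.
Convert speed: v = 929 km/h ÷ 3.6 = 258.1 m/s.
D = ½ρv²S·CD = ½ × 0.413 × 258.1² × 310 × 0.035 = 1.49×10^5 N ≈ 149 kN

D = 1.49×10^5 N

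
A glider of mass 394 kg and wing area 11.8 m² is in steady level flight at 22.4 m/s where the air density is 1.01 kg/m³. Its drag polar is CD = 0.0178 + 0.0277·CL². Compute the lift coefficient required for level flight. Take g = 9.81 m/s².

In steady level flight, lift balances weight: W = mg = 394 × 9.81 = 3865.1 N.
q = ½ρv² = ½ × 1.01 × 22.4² = 253.4 Pa.
CL = 2W/(ρv²S) = 2×3865.1/(1.01×22.4²×11.8) = 1.293.

CL = 1.29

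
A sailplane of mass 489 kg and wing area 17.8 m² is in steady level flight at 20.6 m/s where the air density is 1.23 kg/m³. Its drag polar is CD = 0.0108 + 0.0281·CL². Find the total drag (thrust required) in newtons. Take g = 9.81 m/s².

D = 189 N

Level flight ⇒ L = W = m·g = 489 × 9.81 = 4797.1 N.
Dynamic pressure q = 0.5 × 1.23 × 20.6² = 261 Pa.
Required CL = L/(qS) = 4797.1/(261·17.8) = 1.033.
CD = 0.0108 + 0.0281 × 1.033² = 0.04076.
D = q·S·CD = 261 × 17.8 × 0.04076 = 189.4 N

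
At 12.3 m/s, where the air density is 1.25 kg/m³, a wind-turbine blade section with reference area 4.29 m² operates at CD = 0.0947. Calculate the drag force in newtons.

D = ½ρv²S·CD = ½ × 1.25 × 12.3² × 4.29 × 0.0947 = 38.4 N

D = 38.4 N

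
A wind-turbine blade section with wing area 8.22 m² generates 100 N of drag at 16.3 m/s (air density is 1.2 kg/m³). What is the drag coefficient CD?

CD = 0.0763

From D = ½ρv²S·CD, rearranging gives CD = 2D/(ρv²S).
CD = 2 × 100 / (1.2 × 16.3² × 8.22) = 0.0763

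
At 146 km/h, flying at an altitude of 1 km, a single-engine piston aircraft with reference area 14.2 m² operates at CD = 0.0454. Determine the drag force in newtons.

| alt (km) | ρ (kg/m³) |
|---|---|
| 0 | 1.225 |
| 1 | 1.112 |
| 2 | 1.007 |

D = 590 N

At 1 km, from the table: ρ = 1.112 kg/m³.
Convert speed: v = 146 km/h ÷ 3.6 = 40.56 m/s.
D = ½ρv²S·CD = ½ × 1.112 × 40.56² × 14.2 × 0.0454 = 590 N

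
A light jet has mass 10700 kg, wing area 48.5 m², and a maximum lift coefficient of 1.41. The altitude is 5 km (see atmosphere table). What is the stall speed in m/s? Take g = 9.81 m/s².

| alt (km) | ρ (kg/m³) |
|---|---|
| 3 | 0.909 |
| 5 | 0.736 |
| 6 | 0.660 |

At 5 km, from the table: ρ = 0.736 kg/m³.
Weight W = mg = 10700 × 9.81 = 1.05×10^5 N.
V_stall = √(2W/(ρ·S·CL,max)) = √(2 × 1.05×10^5 / (0.736 × 48.5 × 1.41))
V_stall = √4171 = 64.6 m/s

V_stall = 64.6 m/s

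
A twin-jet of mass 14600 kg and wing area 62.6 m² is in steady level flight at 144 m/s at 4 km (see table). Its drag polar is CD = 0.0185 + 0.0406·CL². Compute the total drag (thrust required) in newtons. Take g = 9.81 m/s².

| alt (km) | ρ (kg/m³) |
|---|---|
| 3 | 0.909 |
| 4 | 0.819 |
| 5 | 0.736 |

D = 11400 N

At 4 km, from the table: ρ = 0.819 kg/m³.
In steady level flight, lift balances weight: W = mg = 14600 × 9.81 = 1.4323×10^5 N.
q = ½ρv² = ½ × 0.819 × 144² = 8491 Pa.
CL = 2W/(ρv²S) = 2×1.4323×10^5/(0.819×144²×62.6) = 0.2694.
CD = 0.0185 + 0.0406 × 0.2694² = 0.02145.
D = q·S·CD = 8491 × 62.6 × 0.02145 = 11400 N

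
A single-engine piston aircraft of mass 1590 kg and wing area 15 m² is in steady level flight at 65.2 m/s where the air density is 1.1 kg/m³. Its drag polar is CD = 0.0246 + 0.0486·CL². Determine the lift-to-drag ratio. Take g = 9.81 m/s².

Weight W = mg = 1590 × 9.81 = 15598 N; in level flight L = W.
Dynamic pressure q = 0.5 × 1.1 × 65.2² = 2338 Pa.
Required CL = L/(qS) = 15598/(2338·15) = 0.4448.
CD = 0.0246 + 0.0486 × 0.4448² = 0.03421.
L/D = CL/CD = 0.4448 / 0.03421 = 13

L/D = 13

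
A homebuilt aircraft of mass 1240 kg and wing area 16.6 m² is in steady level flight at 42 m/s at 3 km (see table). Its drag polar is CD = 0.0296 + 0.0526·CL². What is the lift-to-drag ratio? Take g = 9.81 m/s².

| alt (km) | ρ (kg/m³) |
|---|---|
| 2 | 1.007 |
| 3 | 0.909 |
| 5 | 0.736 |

L/D = 12.4

At 3 km, from the table: ρ = 0.909 kg/m³.
In steady level flight, lift balances weight: W = mg = 1240 × 9.81 = 12164 N.
q = ½ρv² = ½ × 0.909 × 42² = 801.7 Pa.
Required CL = L/(qS) = 12164/(801.7·16.6) = 0.914.
CD = 0.0296 + 0.0526 × 0.914² = 0.07354.
L/D = CL/CD = 0.914 / 0.07354 = 12.4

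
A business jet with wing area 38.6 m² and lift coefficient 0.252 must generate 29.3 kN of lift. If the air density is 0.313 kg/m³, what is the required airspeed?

L = ½ρv²S·CL ⇒ v = √(2L/(ρ·S·CL))
v = √(2 × 29300 / (0.313 × 38.6 × 0.252)) = √19250 = 139 m/s

v = 139 m/s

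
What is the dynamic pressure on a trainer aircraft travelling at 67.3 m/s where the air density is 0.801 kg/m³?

q = ½ρv² = ½ × 0.801 × 67.3² = 1810 Pa

q = 1810 Pa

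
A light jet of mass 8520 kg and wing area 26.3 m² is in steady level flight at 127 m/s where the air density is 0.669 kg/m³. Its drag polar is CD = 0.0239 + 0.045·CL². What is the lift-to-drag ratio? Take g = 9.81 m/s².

L/D = 14.9

Weight W = mg = 8520 × 9.81 = 83581 N; in level flight L = W.
q = ½ρv² = ½ × 0.669 × 127² = 5395 Pa.
CL = W/(q·S) = 83581 / (5395 × 26.3) = 0.589.
CD = 0.0239 + 0.045 × 0.589² = 0.03951.
L/D = CL/CD = 0.589 / 0.03951 = 14.9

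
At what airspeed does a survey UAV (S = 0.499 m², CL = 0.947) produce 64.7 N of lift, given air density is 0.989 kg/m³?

L = ½ρv²S·CL ⇒ v = √(2L/(ρ·S·CL))
v = √(2 × 64.7 / (0.989 × 0.499 × 0.947)) = √276.9 = 16.6 m/s

v = 16.6 m/s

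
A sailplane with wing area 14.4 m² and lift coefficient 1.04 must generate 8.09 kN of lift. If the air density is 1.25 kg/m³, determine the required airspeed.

v = 29.4 m/s

L = ½ρv²S·CL ⇒ v = √(2L/(ρ·S·CL))
v = √(2 × 8090 / (1.25 × 14.4 × 1.04)) = √864.3 = 29.4 m/s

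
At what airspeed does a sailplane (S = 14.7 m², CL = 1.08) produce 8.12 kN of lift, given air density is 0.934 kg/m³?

L = ½ρv²S·CL ⇒ v = √(2L/(ρ·S·CL))
v = √(2 × 8120 / (0.934 × 14.7 × 1.08)) = √1095 = 33.1 m/s

v = 33.1 m/s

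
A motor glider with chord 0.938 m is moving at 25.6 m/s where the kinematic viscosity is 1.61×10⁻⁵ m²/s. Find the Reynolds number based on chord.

Re = v·c/ν = 25.6 × 0.938 / (1.61×10⁻⁵) = 1.49×10^6

Re = 1.49×10^6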